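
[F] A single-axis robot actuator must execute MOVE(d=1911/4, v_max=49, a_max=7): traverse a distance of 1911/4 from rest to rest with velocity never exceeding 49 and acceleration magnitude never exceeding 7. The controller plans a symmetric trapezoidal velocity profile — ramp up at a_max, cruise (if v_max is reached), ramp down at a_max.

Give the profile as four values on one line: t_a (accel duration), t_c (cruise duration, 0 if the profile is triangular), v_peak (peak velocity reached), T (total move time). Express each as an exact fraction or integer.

t_a=7 t_c=11/4 v_peak=49 T=67/4

vₘ²/aₘ = 49²/7 = 343
1911/4 ≥ 343 → trapezoidal
t_a = 49/7 = 7; v_peak = 49
d_cruise = 1911/4 − 343 = 539/4; t_c = (539/4)/49 = 11/4
T = 2·7 + 11/4 = 67/4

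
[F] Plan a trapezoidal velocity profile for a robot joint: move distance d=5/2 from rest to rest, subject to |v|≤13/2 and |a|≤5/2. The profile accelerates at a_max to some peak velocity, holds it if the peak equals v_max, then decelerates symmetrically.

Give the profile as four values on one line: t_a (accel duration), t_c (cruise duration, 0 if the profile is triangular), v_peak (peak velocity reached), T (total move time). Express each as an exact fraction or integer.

(v_max)²/a_max = (13/2)²/(5/2) = 169/10
5/2 < 169/10 so t_c = 0
v_peak = √(5/2·5/2) = √(25/4) = 5/2
t_a = (5/2)/(5/2) = 1; t_c = 0
T = 2·1 = 2

t_a=1 t_c=0 v_peak=5/2 T=2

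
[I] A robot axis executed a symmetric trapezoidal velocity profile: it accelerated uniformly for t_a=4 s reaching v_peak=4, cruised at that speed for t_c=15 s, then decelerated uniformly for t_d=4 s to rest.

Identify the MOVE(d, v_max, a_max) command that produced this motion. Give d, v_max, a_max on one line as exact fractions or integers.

a_max = 4/4 = 1
d_a = ½·4·4 = 8; d_c = 4·15 = 60
d = 2·8 + 60 = 76
t_c = 15 > 0 → v_max = v_peak = 4

d=76 v_max=4 a_max=1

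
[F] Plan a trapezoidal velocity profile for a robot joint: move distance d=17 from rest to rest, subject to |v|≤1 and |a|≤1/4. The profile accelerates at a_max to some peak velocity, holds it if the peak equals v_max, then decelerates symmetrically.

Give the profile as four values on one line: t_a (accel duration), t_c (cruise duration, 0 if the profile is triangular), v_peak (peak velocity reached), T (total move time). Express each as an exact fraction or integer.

t_a=4 t_c=13 v_peak=1 T=21

(v_max)²/a_max = 1²/(1/4) = 4
17 ≥ 4 → trapezoidal
t_a = 1/(1/4) = 4; v_peak = 1
d_cruise = 17 − 4 = 13; t_c = 13/1 = 13
T = 2·4 + 13 = 21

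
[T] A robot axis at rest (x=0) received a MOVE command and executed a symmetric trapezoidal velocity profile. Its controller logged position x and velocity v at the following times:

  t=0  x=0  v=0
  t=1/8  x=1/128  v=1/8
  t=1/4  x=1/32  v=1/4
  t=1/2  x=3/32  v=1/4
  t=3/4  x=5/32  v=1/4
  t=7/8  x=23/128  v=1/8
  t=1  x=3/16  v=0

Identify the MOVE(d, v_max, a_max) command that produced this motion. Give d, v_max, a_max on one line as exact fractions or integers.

d=3/16 v_max=1/4 a_max=1

final state: t=1, x=3/16, v=0 → d = 3/16
a_max = (1/8−0)/(1/8−0) = 1
max v = 1/4 over t∈[1/4,3/4] → v_max = 1/4
check: 1/4·(1/4+1/2) = 3/16 ✓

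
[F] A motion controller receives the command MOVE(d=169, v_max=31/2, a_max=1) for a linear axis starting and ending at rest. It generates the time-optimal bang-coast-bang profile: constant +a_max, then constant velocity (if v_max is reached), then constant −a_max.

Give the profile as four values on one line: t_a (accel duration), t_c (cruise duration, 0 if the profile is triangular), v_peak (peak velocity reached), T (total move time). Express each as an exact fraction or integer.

t_a=13 t_c=0 v_peak=13 T=26

v_max²/a_max = (31/2)²/1 = 961/4
169 < 961/4 ⇒ no cruise
v_peak = √(169·1) = √169 = 13
t_a = 13/1 = 13; t_c = 0
T = 2·13 = 26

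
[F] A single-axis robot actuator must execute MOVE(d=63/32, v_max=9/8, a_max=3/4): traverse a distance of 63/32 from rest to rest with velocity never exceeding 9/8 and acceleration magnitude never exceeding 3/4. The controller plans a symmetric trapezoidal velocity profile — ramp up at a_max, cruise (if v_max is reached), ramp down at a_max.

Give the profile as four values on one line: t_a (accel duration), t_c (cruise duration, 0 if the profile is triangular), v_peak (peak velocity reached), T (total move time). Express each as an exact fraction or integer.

t_a=3/2 t_c=1/4 v_peak=9/8 T=13/4

vₘ²/aₘ = (9/8)²/(3/4) = 27/16
63/32 ≥ 27/16 ⇒ cruise phase
t_a = (9/8)/(3/4) = 3/2; v_peak = 9/8
d_cruise = 63/32 − 27/16 = 9/32; t_c = (9/32)/(9/8) = 1/4
T = 2·3/2 + 1/4 = 13/4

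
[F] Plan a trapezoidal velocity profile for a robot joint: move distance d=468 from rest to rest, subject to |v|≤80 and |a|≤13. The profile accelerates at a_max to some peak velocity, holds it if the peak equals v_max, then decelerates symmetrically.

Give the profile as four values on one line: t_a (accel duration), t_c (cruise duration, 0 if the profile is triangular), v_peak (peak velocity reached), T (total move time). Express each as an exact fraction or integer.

v_max²/a_max = 80²/13 = 6400/13
468 < 6400/13 ⇒ no cruise
v_peak = √(468·13) = √6084 = 78
t_a = 78/13 = 6; t_c = 0
T = 2·6 = 12

t_a=6 t_c=0 v_peak=78 T=12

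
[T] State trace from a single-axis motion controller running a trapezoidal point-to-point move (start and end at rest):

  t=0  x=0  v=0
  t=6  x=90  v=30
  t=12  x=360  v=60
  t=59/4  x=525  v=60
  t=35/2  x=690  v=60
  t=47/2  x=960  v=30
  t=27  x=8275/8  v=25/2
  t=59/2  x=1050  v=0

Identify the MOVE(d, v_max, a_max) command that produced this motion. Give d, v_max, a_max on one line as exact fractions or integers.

final state: t=59/2, x=1050, v=0 → d = 1050
a_max = (30−0)/(6−0) = 5
max v = 60 over t∈[12,35/2] → v_max = 60
check: 60·(12+11/2) = 1050 ✓

d=1050 v_max=60 a_max=5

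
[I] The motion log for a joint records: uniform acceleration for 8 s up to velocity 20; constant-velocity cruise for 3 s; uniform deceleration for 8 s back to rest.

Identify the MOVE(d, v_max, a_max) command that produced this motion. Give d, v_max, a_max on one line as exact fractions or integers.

d=220 v_max=20 a_max=5/2

a_max = 20/8 = 5/2
d_a = ½·20·8 = 80; d_c = 20·3 = 60
d = 2·80 + 60 = 220
t_c = 3 > 0 so v_max = 20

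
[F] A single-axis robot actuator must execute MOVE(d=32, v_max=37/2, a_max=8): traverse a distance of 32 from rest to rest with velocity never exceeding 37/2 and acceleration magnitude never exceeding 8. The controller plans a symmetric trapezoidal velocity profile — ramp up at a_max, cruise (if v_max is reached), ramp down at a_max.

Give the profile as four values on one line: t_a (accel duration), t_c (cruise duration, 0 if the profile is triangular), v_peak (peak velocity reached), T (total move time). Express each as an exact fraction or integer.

t_a=2 t_c=0 v_peak=16 T=4

(v_max)²/a_max = (37/2)²/8 = 1369/32
32 < 1369/32 so t_c = 0
v_peak = √(32·8) = √256 = 16
t_a = 16/8 = 2; t_c = 0
T = 2·2 = 4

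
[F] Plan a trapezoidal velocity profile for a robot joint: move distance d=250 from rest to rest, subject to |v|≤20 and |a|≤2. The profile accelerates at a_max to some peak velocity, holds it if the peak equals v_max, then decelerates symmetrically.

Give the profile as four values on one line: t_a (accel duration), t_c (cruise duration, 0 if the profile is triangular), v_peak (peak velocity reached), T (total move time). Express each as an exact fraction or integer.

(v_max)²/a_max = 20²/2 = 200
250 ≥ 200 so v_max reached
t_a = 20/2 = 10; v_peak = 20
d_cruise = 250 − 200 = 50; t_c = 50/20 = 5/2
T = 2·10 + 5/2 = 45/2

t_a=10 t_c=5/2 v_peak=20 T=45/2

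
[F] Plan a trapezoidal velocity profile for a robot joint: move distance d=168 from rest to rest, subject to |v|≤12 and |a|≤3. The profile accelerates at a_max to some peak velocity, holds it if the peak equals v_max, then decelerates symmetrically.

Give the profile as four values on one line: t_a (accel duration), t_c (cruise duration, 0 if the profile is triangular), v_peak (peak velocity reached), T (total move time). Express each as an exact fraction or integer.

t_a=4 t_c=10 v_peak=12 T=18

(v_max)²/a_max = 12²/3 = 48
168 ≥ 48 ⇒ cruise phase
t_a = 12/3 = 4; v_peak = 12
d_cruise = 168 − 48 = 120; t_c = 120/12 = 10
T = 2·4 + 10 = 18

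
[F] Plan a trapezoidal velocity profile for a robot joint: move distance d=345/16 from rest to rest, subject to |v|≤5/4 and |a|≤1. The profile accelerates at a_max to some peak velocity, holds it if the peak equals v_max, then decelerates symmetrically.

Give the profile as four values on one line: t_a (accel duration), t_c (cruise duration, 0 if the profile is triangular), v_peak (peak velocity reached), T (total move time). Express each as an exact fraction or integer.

(v_max)²/a_max = (5/4)²/1 = 25/16
345/16 ≥ 25/16 ⇒ cruise phase
t_a = (5/4)/1 = 5/4; v_peak = 5/4
d_cruise = 345/16 − 25/16 = 20; t_c = 20/(5/4) = 16
T = 2·5/4 + 16 = 37/2

t_a=5/4 t_c=16 v_peak=5/4 T=37/2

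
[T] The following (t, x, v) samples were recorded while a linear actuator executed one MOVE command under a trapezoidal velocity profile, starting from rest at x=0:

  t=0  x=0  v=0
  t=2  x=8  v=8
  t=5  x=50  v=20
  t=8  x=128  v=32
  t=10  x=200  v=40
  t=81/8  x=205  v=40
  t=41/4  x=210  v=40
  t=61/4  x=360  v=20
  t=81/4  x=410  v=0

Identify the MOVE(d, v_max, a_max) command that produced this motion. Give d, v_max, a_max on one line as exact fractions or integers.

final state: t=81/4, x=410, v=0 → d = 410
a_max = (8−0)/(2−0) = 4
max v = 40 over t∈[10,41/4] → v_max = 40
check: 40·(10+1/4) = 410 ✓

d=410 v_max=40 a_max=4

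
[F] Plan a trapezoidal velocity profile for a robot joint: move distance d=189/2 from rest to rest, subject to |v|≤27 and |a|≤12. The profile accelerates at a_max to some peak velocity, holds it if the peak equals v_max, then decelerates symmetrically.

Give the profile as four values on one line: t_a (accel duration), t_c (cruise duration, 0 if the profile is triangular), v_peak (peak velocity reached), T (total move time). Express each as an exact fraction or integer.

vₘ²/aₘ = 27²/12 = 243/4
189/2 ≥ 243/4 ⇒ cruise phase
t_a = 27/12 = 9/4; v_peak = 27
d_cruise = 189/2 − 243/4 = 135/4; t_c = (135/4)/27 = 5/4
T = 2·9/4 + 5/4 = 23/4

t_a=9/4 t_c=5/4 v_peak=27 T=23/4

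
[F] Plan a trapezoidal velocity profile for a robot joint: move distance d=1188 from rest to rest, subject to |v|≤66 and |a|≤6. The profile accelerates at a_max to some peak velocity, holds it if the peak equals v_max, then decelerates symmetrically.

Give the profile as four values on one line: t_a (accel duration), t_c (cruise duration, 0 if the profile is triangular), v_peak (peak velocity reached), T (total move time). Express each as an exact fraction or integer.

t_a=11 t_c=7 v_peak=66 T=29

vₘ²/aₘ = 66²/6 = 726
1188 ≥ 726 so v_max reached
t_a = 66/6 = 11; v_peak = 66
d_cruise = 1188 − 726 = 462; t_c = 462/66 = 7
T = 2·11 + 7 = 29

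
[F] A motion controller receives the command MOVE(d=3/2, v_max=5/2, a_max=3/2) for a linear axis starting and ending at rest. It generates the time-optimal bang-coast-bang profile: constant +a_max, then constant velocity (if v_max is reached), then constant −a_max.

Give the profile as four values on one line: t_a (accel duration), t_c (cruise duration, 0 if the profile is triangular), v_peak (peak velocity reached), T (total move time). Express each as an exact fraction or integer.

t_a=1 t_c=0 v_peak=3/2 T=2

(v_max)²/a_max = (5/2)²/(3/2) = 25/6
3/2 < 25/6 ⇒ no cruise
v_peak = √(3/2·3/2) = √(9/4) = 3/2
t_a = (3/2)/(3/2) = 1; t_c = 0
T = 2·1 = 2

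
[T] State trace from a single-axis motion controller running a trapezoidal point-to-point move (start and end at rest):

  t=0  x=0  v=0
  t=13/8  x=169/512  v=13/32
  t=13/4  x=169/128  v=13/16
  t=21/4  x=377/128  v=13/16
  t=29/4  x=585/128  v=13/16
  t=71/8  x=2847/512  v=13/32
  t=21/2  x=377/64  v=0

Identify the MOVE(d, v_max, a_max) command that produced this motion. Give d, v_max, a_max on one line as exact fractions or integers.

d=377/64 v_max=13/16 a_max=1/4

final state: t=21/2, x=377/64, v=0 → d = 377/64
a_max = (13/32−0)/(13/8−0) = 1/4
max v = 13/16 over t∈[13/4,29/4] → v_max = 13/16
check: 13/16·(13/4+4) = 377/64 ✓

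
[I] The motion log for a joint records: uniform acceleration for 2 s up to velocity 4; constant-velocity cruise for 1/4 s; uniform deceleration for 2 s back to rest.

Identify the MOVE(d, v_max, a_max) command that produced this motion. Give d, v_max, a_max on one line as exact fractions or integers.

d=9 v_max=4 a_max=2

a_max = 4/2 = 2
d_a = ½·4·2 = 4; d_c = 4·1/4 = 1
d = 2·4 + 1 = 9
t_c = 1/4 > 0 → v_max = v_peak = 4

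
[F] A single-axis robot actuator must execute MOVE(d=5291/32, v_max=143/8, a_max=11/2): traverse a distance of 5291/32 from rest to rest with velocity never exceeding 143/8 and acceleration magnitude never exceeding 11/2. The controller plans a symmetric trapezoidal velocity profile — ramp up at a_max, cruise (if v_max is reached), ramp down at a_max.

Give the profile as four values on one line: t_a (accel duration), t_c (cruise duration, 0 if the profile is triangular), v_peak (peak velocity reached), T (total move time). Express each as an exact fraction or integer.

(v_max)²/a_max = (143/8)²/(11/2) = 1859/32
5291/32 ≥ 1859/32 so v_max reached
t_a = (143/8)/(11/2) = 13/4; v_peak = 143/8
d_cruise = 5291/32 − 1859/32 = 429/4; t_c = (429/4)/(143/8) = 6
T = 2·13/4 + 6 = 25/2

t_a=13/4 t_c=6 v_peak=143/8 T=25/2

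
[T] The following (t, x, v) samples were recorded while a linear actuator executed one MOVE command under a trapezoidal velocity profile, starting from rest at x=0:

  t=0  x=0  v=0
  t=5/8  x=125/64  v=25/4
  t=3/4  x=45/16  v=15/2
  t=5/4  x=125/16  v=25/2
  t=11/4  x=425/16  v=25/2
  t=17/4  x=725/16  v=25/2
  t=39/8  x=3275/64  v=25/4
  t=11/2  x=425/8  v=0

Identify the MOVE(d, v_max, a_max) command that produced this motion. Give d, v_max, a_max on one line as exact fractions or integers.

final state: t=11/2, x=425/8, v=0 → d = 425/8
a_max = (25/4−0)/(5/8−0) = 10
max v = 25/2 over t∈[5/4,17/4] → v_max = 25/2
check: 25/2·(5/4+3) = 425/8 ✓

d=425/8 v_max=25/2 a_max=10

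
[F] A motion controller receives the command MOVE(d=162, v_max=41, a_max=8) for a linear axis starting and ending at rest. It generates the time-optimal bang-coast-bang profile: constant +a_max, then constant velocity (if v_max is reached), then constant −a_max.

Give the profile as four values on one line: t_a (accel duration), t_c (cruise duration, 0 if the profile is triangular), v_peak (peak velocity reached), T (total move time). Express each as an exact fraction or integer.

vₘ²/aₘ = 41²/8 = 1681/8
162 < 1681/8 → triangular
v_peak = √(162·8) = √1296 = 36
t_a = 36/8 = 9/2; t_c = 0
T = 2·9/2 = 9

t_a=9/2 t_c=0 v_peak=36 T=9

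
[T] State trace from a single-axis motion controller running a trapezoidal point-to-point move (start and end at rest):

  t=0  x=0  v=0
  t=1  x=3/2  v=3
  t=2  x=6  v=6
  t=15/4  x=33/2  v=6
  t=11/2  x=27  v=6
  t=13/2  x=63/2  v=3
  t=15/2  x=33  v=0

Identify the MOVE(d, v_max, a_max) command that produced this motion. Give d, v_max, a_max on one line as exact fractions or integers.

d=33 v_max=6 a_max=3

final state: t=15/2, x=33, v=0 → d = 33
a_max = (3−0)/(1−0) = 3
max v = 6 over t∈[2,11/2] → v_max = 6
check: 6·(2+7/2) = 33 ✓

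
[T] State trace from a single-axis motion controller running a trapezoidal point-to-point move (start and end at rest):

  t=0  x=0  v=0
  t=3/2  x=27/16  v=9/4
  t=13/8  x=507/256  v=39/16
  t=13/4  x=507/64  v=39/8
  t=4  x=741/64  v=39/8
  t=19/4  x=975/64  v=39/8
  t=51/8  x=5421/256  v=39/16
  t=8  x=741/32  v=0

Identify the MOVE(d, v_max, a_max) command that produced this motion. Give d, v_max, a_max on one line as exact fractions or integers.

final state: t=8, x=741/32, v=0 → d = 741/32
a_max = (9/4−0)/(3/2−0) = 3/2
max v = 39/8 over t∈[13/4,19/4] → v_max = 39/8
check: 39/8·(13/4+3/2) = 741/32 ✓

d=741/32 v_max=39/8 a_max=3/2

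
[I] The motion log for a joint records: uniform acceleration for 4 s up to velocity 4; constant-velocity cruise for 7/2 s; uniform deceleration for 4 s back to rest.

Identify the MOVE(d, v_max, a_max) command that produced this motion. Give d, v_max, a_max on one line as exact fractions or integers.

d=30 v_max=4 a_max=1

a_max = 4/4 = 1
d_a = ½·4·4 = 8; d_c = 4·7/2 = 14
d = 2·8 + 14 = 30
t_c = 7/2 > 0 so v_max = 4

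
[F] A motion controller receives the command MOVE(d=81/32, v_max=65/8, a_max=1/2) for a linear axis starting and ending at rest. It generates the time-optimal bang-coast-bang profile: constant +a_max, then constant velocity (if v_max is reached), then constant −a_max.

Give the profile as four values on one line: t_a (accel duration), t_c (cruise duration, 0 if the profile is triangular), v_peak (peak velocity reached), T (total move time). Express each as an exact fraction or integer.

t_a=9/4 t_c=0 v_peak=9/8 T=9/2

vₘ²/aₘ = (65/8)²/(1/2) = 4225/32
81/32 < 4225/32 so t_c = 0
v_peak = √(81/32·1/2) = √(81/64) = 9/8
t_a = (9/8)/(1/2) = 9/4; t_c = 0
T = 2·9/4 = 9/2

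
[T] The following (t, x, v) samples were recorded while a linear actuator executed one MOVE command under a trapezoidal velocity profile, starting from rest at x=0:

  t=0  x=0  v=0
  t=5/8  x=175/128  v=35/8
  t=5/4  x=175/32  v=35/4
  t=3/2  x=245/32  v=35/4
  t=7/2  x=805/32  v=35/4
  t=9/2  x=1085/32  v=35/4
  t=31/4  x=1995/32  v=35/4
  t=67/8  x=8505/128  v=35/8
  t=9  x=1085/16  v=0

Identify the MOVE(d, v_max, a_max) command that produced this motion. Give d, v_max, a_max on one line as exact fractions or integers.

d=1085/16 v_max=35/4 a_max=7

final state: t=9, x=1085/16, v=0 → d = 1085/16
a_max = (35/8−0)/(5/8−0) = 7
max v = 35/4 over t∈[5/4,31/4] → v_max = 35/4
check: 35/4·(5/4+13/2) = 1085/16 ✓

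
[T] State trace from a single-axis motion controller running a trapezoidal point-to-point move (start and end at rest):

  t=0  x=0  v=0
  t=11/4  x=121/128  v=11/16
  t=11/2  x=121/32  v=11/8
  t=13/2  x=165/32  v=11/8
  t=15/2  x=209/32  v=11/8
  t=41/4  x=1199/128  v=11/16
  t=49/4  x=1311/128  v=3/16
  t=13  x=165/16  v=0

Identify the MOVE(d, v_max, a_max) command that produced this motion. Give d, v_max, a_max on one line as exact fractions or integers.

final state: t=13, x=165/16, v=0 → d = 165/16
a_max = (11/16−0)/(11/4−0) = 1/4
max v = 11/8 over t∈[11/2,15/2] → v_max = 11/8
check: 11/8·(11/2+2) = 165/16 ✓

d=165/16 v_max=11/8 a_max=1/4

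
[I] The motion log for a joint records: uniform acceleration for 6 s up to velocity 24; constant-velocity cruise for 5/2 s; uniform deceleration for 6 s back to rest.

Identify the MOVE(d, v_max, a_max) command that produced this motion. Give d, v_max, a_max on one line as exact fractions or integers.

d=204 v_max=24 a_max=4

a_max = 24/6 = 4
d_a = ½·24·6 = 72; d_c = 24·5/2 = 60
d = 2·72 + 60 = 204
t_c = 5/2 > 0 ⇒ limit active, v_max = 24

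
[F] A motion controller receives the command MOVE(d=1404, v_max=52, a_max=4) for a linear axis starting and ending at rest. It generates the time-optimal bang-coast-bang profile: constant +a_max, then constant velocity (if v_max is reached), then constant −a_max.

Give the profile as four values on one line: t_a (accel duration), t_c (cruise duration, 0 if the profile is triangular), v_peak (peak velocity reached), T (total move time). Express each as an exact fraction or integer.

t_a=13 t_c=14 v_peak=52 T=40

v_max²/a_max = 52²/4 = 676
1404 ≥ 676 so v_max reached
t_a = 52/4 = 13; v_peak = 52
d_cruise = 1404 − 676 = 728; t_c = 728/52 = 14
T = 2·13 + 14 = 40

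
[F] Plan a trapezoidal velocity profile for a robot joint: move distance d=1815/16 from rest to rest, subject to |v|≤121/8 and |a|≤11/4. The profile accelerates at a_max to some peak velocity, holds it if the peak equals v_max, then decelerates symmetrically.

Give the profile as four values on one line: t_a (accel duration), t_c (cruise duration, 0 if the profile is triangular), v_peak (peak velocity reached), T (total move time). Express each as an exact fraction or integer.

t_a=11/2 t_c=2 v_peak=121/8 T=13

vₘ²/aₘ = (121/8)²/(11/4) = 1331/16
1815/16 ≥ 1331/16 so v_max reached
t_a = (121/8)/(11/4) = 11/2; v_peak = 121/8
d_cruise = 1815/16 − 1331/16 = 121/4; t_c = (121/4)/(121/8) = 2
T = 2·11/2 + 2 = 13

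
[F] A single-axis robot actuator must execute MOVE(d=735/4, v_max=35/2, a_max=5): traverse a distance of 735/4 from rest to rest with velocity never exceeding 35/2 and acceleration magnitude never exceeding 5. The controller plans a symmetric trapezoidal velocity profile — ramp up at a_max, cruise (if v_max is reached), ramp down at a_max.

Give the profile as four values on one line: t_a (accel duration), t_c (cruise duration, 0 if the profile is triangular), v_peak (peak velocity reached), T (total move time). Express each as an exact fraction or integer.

v_max²/a_max = (35/2)²/5 = 245/4
735/4 ≥ 245/4 ⇒ cruise phase
t_a = (35/2)/5 = 7/2; v_peak = 35/2
d_cruise = 735/4 − 245/4 = 245/2; t_c = (245/2)/(35/2) = 7
T = 2·7/2 + 7 = 14

t_a=7/2 t_c=7 v_peak=35/2 T=14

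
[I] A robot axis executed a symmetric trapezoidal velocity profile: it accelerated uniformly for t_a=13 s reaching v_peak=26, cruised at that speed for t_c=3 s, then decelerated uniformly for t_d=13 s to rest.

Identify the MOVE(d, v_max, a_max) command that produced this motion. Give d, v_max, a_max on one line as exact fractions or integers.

d=416 v_max=26 a_max=2

a_max = 26/13 = 2
d_a = ½·26·13 = 169; d_c = 26·3 = 78
d = 2·169 + 78 = 416
t_c = 3 > 0 → v_max = v_peak = 26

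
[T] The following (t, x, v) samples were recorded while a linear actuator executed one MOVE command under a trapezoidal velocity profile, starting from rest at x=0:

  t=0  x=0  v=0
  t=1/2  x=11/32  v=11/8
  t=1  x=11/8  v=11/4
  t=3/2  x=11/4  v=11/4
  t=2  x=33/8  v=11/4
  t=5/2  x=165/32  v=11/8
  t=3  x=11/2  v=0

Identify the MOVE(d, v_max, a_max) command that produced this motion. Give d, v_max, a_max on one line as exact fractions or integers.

d=11/2 v_max=11/4 a_max=11/4

final state: t=3, x=11/2, v=0 → d = 11/2
a_max = (11/8−0)/(1/2−0) = 11/4
max v = 11/4 over t∈[1,2] → v_max = 11/4
check: 11/4·(1+1) = 11/2 ✓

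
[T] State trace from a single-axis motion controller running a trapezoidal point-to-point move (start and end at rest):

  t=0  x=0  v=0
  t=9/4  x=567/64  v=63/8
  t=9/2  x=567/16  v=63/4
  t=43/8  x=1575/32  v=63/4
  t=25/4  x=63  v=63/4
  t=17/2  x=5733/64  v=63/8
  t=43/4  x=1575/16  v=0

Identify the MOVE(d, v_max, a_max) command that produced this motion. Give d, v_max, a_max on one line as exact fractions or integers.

d=1575/16 v_max=63/4 a_max=7/2

final state: t=43/4, x=1575/16, v=0 → d = 1575/16
a_max = (63/8−0)/(9/4−0) = 7/2
max v = 63/4 over t∈[9/2,25/4] → v_max = 63/4
check: 63/4·(9/2+7/4) = 1575/16 ✓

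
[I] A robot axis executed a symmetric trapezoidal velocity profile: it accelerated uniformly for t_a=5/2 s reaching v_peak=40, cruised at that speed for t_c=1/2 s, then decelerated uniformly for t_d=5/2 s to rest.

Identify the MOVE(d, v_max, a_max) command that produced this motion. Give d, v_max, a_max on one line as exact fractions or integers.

a_max = 40/(5/2) = 16
d_a = ½·40·5/2 = 50; d_c = 40·1/2 = 20
d = 2·50 + 20 = 120
t_c = 1/2 > 0 → v_max = v_peak = 40

d=120 v_max=40 a_max=16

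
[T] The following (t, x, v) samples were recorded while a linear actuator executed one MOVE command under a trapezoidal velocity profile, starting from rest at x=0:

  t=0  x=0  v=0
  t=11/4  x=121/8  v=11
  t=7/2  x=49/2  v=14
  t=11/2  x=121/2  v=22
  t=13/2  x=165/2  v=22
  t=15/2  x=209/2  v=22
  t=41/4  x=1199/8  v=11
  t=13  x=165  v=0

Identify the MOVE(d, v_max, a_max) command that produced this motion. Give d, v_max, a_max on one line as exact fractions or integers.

final state: t=13, x=165, v=0 → d = 165
a_max = (11−0)/(11/4−0) = 4
max v = 22 over t∈[11/2,15/2] → v_max = 22
check: 22·(11/2+2) = 165 ✓

d=165 v_max=22 a_max=4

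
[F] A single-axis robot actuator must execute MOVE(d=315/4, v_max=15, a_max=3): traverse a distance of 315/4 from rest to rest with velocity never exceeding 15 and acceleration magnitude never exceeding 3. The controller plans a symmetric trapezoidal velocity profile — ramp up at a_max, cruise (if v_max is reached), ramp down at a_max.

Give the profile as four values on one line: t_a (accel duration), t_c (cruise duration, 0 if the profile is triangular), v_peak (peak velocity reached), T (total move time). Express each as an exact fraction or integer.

(v_max)²/a_max = 15²/3 = 75
315/4 ≥ 75 ⇒ cruise phase
t_a = 15/3 = 5; v_peak = 15
d_cruise = 315/4 − 75 = 15/4; t_c = (15/4)/15 = 1/4
T = 2·5 + 1/4 = 41/4

t_a=5 t_c=1/4 v_peak=15 T=41/4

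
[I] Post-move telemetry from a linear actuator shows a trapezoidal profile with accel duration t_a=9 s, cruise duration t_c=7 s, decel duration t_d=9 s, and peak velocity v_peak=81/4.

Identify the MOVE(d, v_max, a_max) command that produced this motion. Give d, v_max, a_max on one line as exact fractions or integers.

d=324 v_max=81/4 a_max=9/4

a_max = (81/4)/9 = 9/4
d_a = ½·81/4·9 = 729/8; d_c = 81/4·7 = 567/4
d = 2·729/8 + 567/4 = 324
t_c = 7 > 0 so v_max = 81/4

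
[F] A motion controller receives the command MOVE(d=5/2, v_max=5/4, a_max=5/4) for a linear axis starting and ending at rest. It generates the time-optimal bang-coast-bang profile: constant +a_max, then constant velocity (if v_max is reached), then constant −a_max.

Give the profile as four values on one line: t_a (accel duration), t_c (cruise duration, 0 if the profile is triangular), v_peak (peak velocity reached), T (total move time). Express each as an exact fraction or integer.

t_a=1 t_c=1 v_peak=5/4 T=3

v_max²/a_max = (5/4)²/(5/4) = 5/4
5/2 ≥ 5/4 ⇒ cruise phase
t_a = (5/4)/(5/4) = 1; v_peak = 5/4
d_cruise = 5/2 − 5/4 = 5/4; t_c = (5/4)/(5/4) = 1
T = 2·1 + 1 = 3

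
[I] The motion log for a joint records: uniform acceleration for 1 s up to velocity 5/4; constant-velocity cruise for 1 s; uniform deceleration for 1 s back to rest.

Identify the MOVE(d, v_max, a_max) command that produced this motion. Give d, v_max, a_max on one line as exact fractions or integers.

d=5/2 v_max=5/4 a_max=5/4

a_max = (5/4)/1 = 5/4
d_a = ½·5/4·1 = 5/8; d_c = 5/4·1 = 5/4
d = 2·5/8 + 5/4 = 5/2
t_c = 1 > 0 ⇒ limit active, v_max = 5/4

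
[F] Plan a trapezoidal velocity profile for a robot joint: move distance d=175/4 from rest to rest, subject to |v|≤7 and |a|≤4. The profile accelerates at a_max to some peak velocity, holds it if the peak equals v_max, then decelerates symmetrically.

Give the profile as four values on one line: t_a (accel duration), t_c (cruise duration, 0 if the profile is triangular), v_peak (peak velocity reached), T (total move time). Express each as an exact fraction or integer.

vₘ²/aₘ = 7²/4 = 49/4
175/4 ≥ 49/4 → trapezoidal
t_a = 7/4; v_peak = 7
d_cruise = 175/4 − 49/4 = 63/2; t_c = (63/2)/7 = 9/2
T = 2·7/4 + 9/2 = 8

t_a=7/4 t_c=9/2 v_peak=7 T=8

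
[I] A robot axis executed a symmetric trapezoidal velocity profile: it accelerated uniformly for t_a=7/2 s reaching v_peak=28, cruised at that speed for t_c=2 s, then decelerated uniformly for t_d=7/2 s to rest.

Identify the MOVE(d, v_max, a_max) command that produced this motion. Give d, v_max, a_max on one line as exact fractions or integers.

d=154 v_max=28 a_max=8

a_max = 28/(7/2) = 8
d_a = ½·28·7/2 = 49; d_c = 28·2 = 56
d = 2·49 + 56 = 154
t_c = 2 > 0 ⇒ limit active, v_max = 28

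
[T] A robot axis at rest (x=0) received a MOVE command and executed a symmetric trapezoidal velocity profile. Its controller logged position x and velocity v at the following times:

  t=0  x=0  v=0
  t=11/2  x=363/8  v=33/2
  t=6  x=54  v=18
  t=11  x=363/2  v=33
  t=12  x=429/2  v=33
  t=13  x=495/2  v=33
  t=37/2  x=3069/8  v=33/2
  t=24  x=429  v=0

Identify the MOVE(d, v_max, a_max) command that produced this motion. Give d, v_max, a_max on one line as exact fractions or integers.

d=429 v_max=33 a_max=3

final state: t=24, x=429, v=0 → d = 429
a_max = (33/2−0)/(11/2−0) = 3
max v = 33 over t∈[11,13] → v_max = 33
check: 33·(11+2) = 429 ✓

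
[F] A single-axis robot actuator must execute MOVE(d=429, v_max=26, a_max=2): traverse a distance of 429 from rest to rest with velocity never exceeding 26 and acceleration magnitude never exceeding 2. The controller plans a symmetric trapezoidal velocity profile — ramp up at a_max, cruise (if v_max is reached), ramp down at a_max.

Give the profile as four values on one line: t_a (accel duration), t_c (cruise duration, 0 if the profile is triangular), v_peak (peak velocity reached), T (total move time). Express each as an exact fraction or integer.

(v_max)²/a_max = 26²/2 = 338
429 ≥ 338 so v_max reached
t_a = 26/2 = 13; v_peak = 26
d_cruise = 429 − 338 = 91; t_c = 91/26 = 7/2
T = 2·13 + 7/2 = 59/2

t_a=13 t_c=7/2 v_peak=26 T=59/2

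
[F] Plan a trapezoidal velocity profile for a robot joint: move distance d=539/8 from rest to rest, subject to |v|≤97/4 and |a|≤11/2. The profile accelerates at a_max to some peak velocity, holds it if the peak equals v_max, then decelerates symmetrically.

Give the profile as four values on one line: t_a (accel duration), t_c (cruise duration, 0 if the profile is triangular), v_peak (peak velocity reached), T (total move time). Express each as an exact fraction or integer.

t_a=7/2 t_c=0 v_peak=77/4 T=7

v_max²/a_max = (97/4)²/(11/2) = 9409/88
539/8 < 9409/88 ⇒ no cruise
v_peak = √(539/8·11/2) = √(5929/16) = 77/4
t_a = (77/4)/(11/2) = 7/2; t_c = 0
T = 2·7/2 = 7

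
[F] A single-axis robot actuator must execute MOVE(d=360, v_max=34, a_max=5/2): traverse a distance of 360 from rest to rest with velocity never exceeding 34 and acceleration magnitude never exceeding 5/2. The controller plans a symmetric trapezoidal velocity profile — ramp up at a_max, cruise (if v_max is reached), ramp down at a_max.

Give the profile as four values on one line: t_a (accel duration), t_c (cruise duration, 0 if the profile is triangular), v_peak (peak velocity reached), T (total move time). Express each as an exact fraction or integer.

t_a=12 t_c=0 v_peak=30 T=24

(v_max)²/a_max = 34²/(5/2) = 2312/5
360 < 2312/5 ⇒ no cruise
v_peak = √(360·5/2) = √900 = 30
t_a = 30/(5/2) = 12; t_c = 0
T = 2·12 = 24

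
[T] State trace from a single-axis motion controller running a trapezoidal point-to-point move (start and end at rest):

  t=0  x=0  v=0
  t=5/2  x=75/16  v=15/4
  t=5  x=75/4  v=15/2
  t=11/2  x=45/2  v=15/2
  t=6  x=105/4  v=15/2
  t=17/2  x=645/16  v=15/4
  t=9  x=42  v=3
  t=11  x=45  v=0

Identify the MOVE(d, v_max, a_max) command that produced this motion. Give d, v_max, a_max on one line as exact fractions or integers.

d=45 v_max=15/2 a_max=3/2

final state: t=11, x=45, v=0 → d = 45
a_max = (15/4−0)/(5/2−0) = 3/2
max v = 15/2 over t∈[5,6] → v_max = 15/2
check: 15/2·(5+1) = 45 ✓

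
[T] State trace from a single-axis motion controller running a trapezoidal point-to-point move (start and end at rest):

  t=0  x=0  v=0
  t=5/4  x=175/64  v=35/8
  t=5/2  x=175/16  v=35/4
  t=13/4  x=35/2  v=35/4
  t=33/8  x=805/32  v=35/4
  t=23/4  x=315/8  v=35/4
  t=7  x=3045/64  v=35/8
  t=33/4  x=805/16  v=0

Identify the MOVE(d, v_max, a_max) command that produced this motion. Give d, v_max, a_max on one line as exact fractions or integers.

d=805/16 v_max=35/4 a_max=7/2

final state: t=33/4, x=805/16, v=0 → d = 805/16
a_max = (35/8−0)/(5/4−0) = 7/2
max v = 35/4 over t∈[5/2,23/4] → v_max = 35/4
check: 35/4·(5/2+13/4) = 805/16 ✓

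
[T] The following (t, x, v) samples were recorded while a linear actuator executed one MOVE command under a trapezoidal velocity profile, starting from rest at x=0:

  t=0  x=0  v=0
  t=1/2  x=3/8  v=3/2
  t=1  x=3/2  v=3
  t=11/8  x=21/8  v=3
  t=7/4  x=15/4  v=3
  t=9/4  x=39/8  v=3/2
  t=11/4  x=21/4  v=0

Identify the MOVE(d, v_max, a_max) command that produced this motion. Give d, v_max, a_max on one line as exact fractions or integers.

final state: t=11/4, x=21/4, v=0 → d = 21/4
a_max = (3/2−0)/(1/2−0) = 3
max v = 3 over t∈[1,7/4] → v_max = 3
check: 3·(1+3/4) = 21/4 ✓

d=21/4 v_max=3 a_max=3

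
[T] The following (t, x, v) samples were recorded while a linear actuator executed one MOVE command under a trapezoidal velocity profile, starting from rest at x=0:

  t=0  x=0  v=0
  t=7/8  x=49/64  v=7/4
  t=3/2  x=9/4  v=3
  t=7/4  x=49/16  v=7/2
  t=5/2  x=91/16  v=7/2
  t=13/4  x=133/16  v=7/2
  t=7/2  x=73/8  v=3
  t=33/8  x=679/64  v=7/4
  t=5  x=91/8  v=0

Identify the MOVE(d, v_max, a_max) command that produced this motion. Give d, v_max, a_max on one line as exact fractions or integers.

d=91/8 v_max=7/2 a_max=2

final state: t=5, x=91/8, v=0 → d = 91/8
a_max = (7/4−0)/(7/8−0) = 2
max v = 7/2 over t∈[7/4,13/4] → v_max = 7/2
check: 7/2·(7/4+3/2) = 91/8 ✓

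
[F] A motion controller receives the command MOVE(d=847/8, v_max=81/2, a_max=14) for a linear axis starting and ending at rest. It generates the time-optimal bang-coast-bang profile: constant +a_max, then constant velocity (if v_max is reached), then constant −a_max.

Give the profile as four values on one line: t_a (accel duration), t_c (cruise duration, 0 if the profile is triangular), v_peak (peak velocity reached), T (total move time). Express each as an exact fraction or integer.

(v_max)²/a_max = (81/2)²/14 = 6561/56
847/8 < 6561/56 so t_c = 0
v_peak = √(847/8·14) = √(5929/4) = 77/2
t_a = (77/2)/14 = 11/4; t_c = 0
T = 2·11/4 = 11/2

t_a=11/4 t_c=0 v_peak=77/2 T=11/2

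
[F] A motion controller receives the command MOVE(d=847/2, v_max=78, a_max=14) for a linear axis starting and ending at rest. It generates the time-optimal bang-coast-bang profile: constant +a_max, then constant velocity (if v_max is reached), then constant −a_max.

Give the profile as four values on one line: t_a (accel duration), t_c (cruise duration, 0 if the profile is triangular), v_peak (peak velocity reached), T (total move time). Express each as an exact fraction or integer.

v_max²/a_max = 78²/14 = 3042/7
847/2 < 3042/7 ⇒ no cruise
v_peak = √(847/2·14) = √5929 = 77
t_a = 77/14 = 11/2; t_c = 0
T = 2·11/2 = 11

t_a=11/2 t_c=0 v_peak=77 T=11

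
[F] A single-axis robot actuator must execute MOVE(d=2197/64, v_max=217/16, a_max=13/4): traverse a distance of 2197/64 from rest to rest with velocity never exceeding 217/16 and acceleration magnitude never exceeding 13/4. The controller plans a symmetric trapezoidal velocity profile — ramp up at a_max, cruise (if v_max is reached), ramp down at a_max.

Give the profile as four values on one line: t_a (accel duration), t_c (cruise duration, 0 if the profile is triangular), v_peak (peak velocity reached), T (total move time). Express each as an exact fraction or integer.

t_a=13/4 t_c=0 v_peak=169/16 T=13/2

(v_max)²/a_max = (217/16)²/(13/4) = 47089/832
2197/64 < 47089/832 so t_c = 0
v_peak = √(2197/64·13/4) = √(28561/256) = 169/16
t_a = (169/16)/(13/4) = 13/4; t_c = 0
T = 2·13/4 = 13/2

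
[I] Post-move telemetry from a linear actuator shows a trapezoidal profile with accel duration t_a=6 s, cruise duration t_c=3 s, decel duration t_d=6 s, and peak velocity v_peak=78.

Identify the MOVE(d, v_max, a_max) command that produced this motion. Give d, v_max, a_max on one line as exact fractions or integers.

d=702 v_max=78 a_max=13

a_max = 78/6 = 13
d_a = ½·78·6 = 234; d_c = 78·3 = 234
d = 2·234 + 234 = 702
t_c = 3 > 0 → v_max = v_peak = 78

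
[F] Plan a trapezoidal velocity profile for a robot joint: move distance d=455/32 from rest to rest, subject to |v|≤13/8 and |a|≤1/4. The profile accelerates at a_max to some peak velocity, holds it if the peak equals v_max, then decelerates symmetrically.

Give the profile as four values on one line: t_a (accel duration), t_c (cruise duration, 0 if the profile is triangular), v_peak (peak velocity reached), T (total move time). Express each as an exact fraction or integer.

vₘ²/aₘ = (13/8)²/(1/4) = 169/16
455/32 ≥ 169/16 so v_max reached
t_a = (13/8)/(1/4) = 13/2; v_peak = 13/8
d_cruise = 455/32 − 169/16 = 117/32; t_c = (117/32)/(13/8) = 9/4
T = 2·13/2 + 9/4 = 61/4

t_a=13/2 t_c=9/4 v_peak=13/8 T=61/4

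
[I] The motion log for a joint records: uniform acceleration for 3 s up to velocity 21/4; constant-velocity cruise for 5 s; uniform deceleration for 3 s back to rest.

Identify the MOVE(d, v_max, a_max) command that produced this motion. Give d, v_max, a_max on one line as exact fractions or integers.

a_max = (21/4)/3 = 7/4
d_a = ½·21/4·3 = 63/8; d_c = 21/4·5 = 105/4
d = 2·63/8 + 105/4 = 42
t_c = 5 > 0 so v_max = 21/4

d=42 v_max=21/4 a_max=7/4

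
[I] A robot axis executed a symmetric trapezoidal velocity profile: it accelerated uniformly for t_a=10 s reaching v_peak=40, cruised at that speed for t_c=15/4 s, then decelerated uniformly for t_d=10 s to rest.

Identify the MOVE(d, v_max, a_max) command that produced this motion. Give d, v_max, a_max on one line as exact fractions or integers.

d=550 v_max=40 a_max=4

a_max = 40/10 = 4
d_a = ½·40·10 = 200; d_c = 40·15/4 = 150
d = 2·200 + 150 = 550
t_c = 15/4 > 0 ⇒ limit active, v_max = 40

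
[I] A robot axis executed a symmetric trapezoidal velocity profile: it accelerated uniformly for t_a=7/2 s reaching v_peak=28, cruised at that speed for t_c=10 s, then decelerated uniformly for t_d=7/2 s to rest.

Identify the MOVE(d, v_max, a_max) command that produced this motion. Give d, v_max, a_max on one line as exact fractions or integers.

a_max = 28/(7/2) = 8
d_a = ½·28·7/2 = 49; d_c = 28·10 = 280
d = 2·49 + 280 = 378
t_c = 10 > 0 → v_max = v_peak = 28

d=378 v_max=28 a_max=8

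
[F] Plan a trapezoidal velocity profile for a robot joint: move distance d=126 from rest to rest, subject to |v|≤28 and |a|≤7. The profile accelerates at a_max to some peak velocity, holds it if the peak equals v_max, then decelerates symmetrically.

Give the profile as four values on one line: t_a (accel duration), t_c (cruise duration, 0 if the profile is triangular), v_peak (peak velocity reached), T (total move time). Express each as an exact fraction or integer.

t_a=4 t_c=1/2 v_peak=28 T=17/2

vₘ²/aₘ = 28²/7 = 112
126 ≥ 112 ⇒ cruise phase
t_a = 28/7 = 4; v_peak = 28
d_cruise = 126 − 112 = 14; t_c = 14/28 = 1/2
T = 2·4 + 1/2 = 17/2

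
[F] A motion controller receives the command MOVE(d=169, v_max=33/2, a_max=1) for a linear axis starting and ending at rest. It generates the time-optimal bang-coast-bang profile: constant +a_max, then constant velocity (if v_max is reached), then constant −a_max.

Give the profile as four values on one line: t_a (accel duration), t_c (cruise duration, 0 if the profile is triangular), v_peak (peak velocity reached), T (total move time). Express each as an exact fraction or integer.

t_a=13 t_c=0 v_peak=13 T=26

vₘ²/aₘ = (33/2)²/1 = 1089/4
169 < 1089/4 ⇒ no cruise
v_peak = √(169·1) = √169 = 13
t_a = 13/1 = 13; t_c = 0
T = 2·13 = 26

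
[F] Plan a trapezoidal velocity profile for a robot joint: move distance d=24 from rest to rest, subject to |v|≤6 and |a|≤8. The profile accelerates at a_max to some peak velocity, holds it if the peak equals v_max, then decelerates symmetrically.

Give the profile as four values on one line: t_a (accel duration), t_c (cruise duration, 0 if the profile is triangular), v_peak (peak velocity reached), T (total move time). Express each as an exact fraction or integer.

t_a=3/4 t_c=13/4 v_peak=6 T=19/4

v_max²/a_max = 6²/8 = 9/2
24 ≥ 9/2 so v_max reached
t_a = 6/8 = 3/4; v_peak = 6
d_cruise = 24 − 9/2 = 39/2; t_c = (39/2)/6 = 13/4
T = 2·3/4 + 13/4 = 19/4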